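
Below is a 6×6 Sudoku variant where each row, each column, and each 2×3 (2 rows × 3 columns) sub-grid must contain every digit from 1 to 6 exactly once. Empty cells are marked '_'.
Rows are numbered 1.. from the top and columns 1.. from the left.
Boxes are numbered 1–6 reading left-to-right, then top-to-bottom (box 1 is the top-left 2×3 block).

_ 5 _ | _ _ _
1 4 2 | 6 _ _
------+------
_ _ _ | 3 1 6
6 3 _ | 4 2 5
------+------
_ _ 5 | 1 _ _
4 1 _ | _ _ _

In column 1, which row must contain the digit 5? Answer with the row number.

3

Consider where 5 can go in column 1.
row 1, column 1 is out (row 1 already has a 5).
row 5, column 1 is out (row 5 already has a 5).
So the only cell in column 1 that can hold 5 is row 3, column 1.
That is row 3.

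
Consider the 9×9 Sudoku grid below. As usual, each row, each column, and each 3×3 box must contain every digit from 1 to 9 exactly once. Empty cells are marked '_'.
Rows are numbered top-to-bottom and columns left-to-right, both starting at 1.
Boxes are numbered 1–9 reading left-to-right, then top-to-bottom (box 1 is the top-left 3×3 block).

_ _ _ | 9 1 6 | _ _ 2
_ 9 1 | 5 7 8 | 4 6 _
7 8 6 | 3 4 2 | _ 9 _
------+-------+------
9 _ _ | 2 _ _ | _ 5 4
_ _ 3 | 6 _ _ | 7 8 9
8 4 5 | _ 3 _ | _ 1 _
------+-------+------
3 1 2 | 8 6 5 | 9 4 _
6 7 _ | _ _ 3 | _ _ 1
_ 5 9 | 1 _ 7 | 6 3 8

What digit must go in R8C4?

4

Row 8 already contains {1, 3, 6, 7}.
Column 4 already contains {1, 2, 3, 5, 6, 8, 9}.
Its 3×3 block (box 8) already contains {1, 3, 5, 6, 7, 8}.
The only value from 1–9 not eliminated is 4, so R8C4 = 4.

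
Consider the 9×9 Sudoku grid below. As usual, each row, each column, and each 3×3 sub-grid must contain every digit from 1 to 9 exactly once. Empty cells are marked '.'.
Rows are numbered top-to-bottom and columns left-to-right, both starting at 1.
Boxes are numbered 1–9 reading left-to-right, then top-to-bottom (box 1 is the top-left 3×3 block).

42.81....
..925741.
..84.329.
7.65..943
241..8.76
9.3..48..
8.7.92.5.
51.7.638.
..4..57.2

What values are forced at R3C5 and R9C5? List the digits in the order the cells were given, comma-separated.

6,8

For R3C5:
  Row 3 already contains {2, 3, 4, 8, 9}.
  Column 5 already contains {1, 5, 9}.
  Its 3×3 block (box 2) already contains {1, 2, 3, 4, 5, 7, 8}.
  The only value from 1–9 not eliminated is 6, so R3C5 = 6.
For R9C5:
  Consider where 8 can go in box 8.
  R7C4 is out (row 7 already has a 8).
  R8C5 is out (row 8 already has a 8).
  R9C4 is out (column 4 already has a 8).
  So the only cell in box 8 that can hold 8 is R9C5.
  So R9C5 = 8.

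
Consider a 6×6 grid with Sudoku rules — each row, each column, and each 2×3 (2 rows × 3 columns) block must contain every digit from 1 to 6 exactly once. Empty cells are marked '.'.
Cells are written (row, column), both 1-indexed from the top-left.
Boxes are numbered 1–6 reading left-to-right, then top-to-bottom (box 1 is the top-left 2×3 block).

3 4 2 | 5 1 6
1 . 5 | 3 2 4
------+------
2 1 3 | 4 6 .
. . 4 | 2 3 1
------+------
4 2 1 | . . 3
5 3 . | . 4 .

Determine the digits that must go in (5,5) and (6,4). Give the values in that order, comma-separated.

5,1

For (5,5):
  Row 5 already contains {1, 2, 3, 4}.
  Column 5 already contains {1, 2, 3, 4, 6}.
  Its 2×3 block (box 6) already contains {3, 4}.
  The only value from 1–6 not eliminated is 5, so (5,5) = 5.
For (6,4):
  Consider where 1 can go in box 6.
  (5,4) is out (row 5 already has a 1).
  (5,5) is out (row 5 already has a 1).
  (6,6) is out (column 6 already has a 1).
  So the only cell in box 6 that can hold 1 is (6,4).
  So (6,4) = 1.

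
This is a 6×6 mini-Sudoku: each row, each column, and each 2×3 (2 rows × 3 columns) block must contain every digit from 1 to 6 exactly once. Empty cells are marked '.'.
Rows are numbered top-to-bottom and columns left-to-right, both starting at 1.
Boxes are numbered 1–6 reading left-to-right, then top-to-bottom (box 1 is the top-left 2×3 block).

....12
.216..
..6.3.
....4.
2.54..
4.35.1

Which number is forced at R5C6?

Cell R5C6 itself could take any of {3, 6} by direct elimination.
Consider where 3 can go in row 5.
R5C2 is out (box 5 already has a 3).
R5C5 is out (column 5 already has a 3).
So the only cell in row 5 that can hold 3 is R5C6.
Therefore R5C6 = 3.

3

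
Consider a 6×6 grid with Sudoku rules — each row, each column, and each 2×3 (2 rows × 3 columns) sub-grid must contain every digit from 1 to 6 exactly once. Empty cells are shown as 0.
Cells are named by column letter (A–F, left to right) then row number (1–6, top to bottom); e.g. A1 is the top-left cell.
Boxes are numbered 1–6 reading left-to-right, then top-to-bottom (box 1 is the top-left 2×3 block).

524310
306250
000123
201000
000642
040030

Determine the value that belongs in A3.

4

Cell A3 itself could take any of {4, 6} by direct elimination.
Consider where 4 can go in row 3.
B3 is out (column B already has a 4).
C3 is out (column C already has a 4).
So the only cell in row 3 that can hold 4 is A3.
Therefore A3 = 4.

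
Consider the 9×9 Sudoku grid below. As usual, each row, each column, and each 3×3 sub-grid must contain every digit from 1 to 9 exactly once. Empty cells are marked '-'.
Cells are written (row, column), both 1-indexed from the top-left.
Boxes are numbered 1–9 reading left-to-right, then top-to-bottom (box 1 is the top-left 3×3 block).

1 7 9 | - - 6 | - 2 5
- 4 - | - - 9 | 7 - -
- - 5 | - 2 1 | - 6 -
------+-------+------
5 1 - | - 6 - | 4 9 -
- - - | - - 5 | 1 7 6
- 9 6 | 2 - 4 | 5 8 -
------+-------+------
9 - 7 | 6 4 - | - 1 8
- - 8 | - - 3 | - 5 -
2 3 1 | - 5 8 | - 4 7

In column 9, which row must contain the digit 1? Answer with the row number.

2

Consider where 1 can go in column 9.
(3,9) is out (row 3 already has a 1).
(4,9) is out (row 4 already has a 1).
(6,9) is out (box 6 already has a 1).
(8,9) is out (box 9 already has a 1).
So the only cell in column 9 that can hold 1 is (2,9).
That is row 2.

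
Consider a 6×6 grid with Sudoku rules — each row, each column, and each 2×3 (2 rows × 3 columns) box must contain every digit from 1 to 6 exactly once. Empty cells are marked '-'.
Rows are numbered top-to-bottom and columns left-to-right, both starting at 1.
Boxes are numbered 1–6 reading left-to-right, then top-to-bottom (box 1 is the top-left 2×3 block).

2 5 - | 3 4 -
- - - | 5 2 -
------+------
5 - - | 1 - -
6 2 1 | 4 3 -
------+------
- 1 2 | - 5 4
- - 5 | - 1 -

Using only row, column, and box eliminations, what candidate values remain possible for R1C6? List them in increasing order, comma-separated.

Row 1 already contains {2, 3, 4, 5}.
Column 6 already contains {4}.
Its 2×3 block (box 2) already contains {2, 3, 4, 5}.
Removing those from 1–6 leaves {1, 6} as the candidates for R1C6.

1,6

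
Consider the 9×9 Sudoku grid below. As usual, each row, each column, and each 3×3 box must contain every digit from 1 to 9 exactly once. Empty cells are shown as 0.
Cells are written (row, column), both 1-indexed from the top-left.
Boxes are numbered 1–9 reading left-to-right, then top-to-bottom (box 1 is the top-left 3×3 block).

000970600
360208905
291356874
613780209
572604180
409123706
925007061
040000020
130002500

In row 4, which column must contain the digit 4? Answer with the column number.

8

Consider where 4 can go in row 4.
(4,6) is out (column 6 already has a 4).
So the only cell in row 4 that can hold 4 is (4,8).
That is column 8.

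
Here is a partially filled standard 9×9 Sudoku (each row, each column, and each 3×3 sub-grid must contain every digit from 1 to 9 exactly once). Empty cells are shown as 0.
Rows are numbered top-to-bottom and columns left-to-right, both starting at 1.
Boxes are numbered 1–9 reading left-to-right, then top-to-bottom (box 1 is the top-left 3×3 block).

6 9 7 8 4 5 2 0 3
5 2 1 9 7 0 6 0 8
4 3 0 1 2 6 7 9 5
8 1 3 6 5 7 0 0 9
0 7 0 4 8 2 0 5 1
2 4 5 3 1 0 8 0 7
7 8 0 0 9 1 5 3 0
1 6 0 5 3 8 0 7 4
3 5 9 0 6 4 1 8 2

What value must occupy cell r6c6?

9

Row 6 already contains {1, 2, 3, 4, 5, 7, 8}.
Column 6 already contains {1, 2, 4, 5, 6, 7, 8}.
Its 3×3 block (box 5) already contains {1, 2, 3, 4, 5, 6, 7, 8}.
The only value from 1–9 not eliminated is 9, so r6c6 = 9.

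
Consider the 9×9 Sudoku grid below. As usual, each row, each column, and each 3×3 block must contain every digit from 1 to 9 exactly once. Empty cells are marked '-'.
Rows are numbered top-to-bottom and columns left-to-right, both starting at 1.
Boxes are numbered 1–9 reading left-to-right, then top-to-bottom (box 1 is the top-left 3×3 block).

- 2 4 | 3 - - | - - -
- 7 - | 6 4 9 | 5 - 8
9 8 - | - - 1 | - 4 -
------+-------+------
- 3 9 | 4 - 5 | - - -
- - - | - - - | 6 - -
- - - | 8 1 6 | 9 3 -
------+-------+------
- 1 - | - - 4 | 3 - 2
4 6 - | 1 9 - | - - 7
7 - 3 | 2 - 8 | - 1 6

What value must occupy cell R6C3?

Cell R6C3 itself could take any of {2, 5, 7} by direct elimination.
Consider where 7 can go in row 6.
R6C1 is out (column 1 already has a 7).
R6C2 is out (column 2 already has a 7).
R6C9 is out (column 9 already has a 7).
So the only cell in row 6 that can hold 7 is R6C3.
Therefore R6C3 = 7.

7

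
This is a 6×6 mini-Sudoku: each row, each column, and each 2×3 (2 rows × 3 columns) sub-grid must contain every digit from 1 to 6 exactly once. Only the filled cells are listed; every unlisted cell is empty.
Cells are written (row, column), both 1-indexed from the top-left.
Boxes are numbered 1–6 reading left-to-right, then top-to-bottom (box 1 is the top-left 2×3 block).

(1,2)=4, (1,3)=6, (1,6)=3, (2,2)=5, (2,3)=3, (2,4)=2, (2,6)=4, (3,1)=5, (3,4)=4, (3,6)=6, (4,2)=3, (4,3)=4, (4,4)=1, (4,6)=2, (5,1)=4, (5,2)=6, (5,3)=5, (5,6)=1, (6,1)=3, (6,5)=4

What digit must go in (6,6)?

5

Row 6 already contains {3, 4}.
Column 6 already contains {1, 2, 3, 4, 6}.
Its 2×3 block (box 6) already contains {1, 4}.
The only value from 1–6 not eliminated is 5, so (6,6) = 5.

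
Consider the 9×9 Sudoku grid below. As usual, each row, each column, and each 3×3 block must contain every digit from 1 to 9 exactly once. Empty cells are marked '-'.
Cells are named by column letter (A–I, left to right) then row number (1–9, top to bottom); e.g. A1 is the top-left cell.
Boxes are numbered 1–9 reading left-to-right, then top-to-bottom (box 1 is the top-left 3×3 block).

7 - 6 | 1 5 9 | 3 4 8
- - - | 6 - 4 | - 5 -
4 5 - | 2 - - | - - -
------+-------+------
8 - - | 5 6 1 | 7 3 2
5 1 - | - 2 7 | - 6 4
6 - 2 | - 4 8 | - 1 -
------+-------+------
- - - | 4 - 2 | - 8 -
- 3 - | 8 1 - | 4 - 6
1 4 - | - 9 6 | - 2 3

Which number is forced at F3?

Row 3 already contains {2, 4, 5}.
Column F already contains {1, 2, 4, 6, 7, 8, 9}.
Its 3×3 block (box 2) already contains {1, 2, 4, 5, 6, 9}.
The only value from 1–9 not eliminated is 3, so F3 = 3.

3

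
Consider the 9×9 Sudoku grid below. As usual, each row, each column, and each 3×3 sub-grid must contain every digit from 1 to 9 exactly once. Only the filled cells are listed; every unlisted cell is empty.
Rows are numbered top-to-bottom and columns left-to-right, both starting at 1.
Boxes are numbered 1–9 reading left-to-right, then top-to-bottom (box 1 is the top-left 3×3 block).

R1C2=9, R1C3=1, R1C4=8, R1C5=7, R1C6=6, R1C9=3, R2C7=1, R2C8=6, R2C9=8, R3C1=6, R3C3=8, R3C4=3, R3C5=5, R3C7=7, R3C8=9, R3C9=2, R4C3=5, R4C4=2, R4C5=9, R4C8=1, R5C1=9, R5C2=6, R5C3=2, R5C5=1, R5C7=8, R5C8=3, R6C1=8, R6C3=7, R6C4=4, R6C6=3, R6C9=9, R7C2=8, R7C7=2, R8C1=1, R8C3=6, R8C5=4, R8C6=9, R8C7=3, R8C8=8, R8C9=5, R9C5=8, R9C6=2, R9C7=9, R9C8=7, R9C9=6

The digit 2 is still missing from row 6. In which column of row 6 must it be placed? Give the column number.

Consider where 2 can go in row 6.
R6C2 is out (box 4 already has a 2).
R6C5 is out (box 5 already has a 2).
R6C7 is out (column 7 already has a 2).
So the only cell in row 6 that can hold 2 is R6C8.
That is column 8.

8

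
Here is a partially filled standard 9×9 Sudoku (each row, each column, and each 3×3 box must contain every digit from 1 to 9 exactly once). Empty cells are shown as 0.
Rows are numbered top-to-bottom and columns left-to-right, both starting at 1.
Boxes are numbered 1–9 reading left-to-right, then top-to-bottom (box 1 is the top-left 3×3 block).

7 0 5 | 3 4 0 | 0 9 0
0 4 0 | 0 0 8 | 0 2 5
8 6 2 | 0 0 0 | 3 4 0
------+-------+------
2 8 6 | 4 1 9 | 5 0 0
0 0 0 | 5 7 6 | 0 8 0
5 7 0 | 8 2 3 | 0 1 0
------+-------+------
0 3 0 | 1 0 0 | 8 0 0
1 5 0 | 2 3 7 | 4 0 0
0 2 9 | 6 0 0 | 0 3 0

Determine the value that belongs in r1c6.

2

Cell r1c6 itself could take any of {1, 2} by direct elimination.
Consider where 2 can go in column 6.
r3c6 is out (row 3 already has a 2).
r7c6 is out (box 8 already has a 2).
r9c6 is out (row 9 already has a 2).
So the only cell in column 6 that can hold 2 is r1c6.
Therefore r1c6 = 2.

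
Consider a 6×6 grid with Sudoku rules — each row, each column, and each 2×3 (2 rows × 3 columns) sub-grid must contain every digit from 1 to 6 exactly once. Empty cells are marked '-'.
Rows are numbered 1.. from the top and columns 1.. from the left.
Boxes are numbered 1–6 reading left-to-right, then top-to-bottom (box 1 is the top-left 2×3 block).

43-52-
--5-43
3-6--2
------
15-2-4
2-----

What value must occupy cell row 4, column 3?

Cell row 4, column 3 itself could take any of {1, 2, 4} by direct elimination.
Consider where 2 can go in column 3.
row 1, column 3 is out (row 1 already has a 2).
row 5, column 3 is out (row 5 already has a 2).
row 6, column 3 is out (row 6 already has a 2).
So the only cell in column 3 that can hold 2 is row 4, column 3.
Therefore row 4, column 3 = 2.

2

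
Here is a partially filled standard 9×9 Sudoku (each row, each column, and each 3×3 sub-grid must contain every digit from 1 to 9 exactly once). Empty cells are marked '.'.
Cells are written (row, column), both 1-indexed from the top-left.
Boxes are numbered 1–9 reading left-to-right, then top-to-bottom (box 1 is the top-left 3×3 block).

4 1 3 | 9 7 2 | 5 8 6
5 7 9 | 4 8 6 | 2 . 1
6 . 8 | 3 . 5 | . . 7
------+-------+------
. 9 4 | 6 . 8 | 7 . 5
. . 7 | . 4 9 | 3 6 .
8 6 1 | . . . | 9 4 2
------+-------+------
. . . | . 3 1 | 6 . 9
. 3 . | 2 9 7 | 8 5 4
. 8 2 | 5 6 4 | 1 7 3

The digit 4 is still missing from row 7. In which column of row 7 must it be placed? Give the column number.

2

Consider where 4 can go in row 7.
(7,1) is out (column 1 already has a 4).
(7,3) is out (column 3 already has a 4).
(7,4) is out (column 4 already has a 4).
(7,8) is out (column 8 already has a 4).
So the only cell in row 7 that can hold 4 is (7,2).
That is column 2.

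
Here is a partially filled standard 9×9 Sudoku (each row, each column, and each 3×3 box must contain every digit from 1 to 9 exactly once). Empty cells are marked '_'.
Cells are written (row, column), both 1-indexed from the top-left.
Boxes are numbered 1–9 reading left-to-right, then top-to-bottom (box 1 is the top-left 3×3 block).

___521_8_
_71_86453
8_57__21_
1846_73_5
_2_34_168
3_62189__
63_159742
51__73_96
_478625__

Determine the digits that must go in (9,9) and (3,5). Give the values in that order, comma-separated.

1,3

For (9,9):
  Row 9 already contains {2, 4, 5, 6, 7, 8}.
  Column 9 already contains {2, 3, 5, 6, 8}.
  Its 3×3 block (box 9) already contains {2, 4, 5, 6, 7, 9}.
  The only value from 1–9 not eliminated is 1, so (9,9) = 1.
For (3,5):
  Consider where 3 can go in box 2.
  (2,4) is out (row 2 already has a 3).
  (3,6) is out (column 6 already has a 3).
  So the only cell in box 2 that can hold 3 is (3,5).
  So (3,5) = 3.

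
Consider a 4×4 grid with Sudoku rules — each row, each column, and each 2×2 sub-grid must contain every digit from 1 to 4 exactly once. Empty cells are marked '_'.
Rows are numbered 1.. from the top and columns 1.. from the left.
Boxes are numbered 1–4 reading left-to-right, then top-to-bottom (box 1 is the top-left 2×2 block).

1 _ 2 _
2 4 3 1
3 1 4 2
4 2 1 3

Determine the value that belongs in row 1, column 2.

3

Row 1 already contains {1, 2}.
Column 2 already contains {1, 2, 4}.
Its 2×2 block (box 1) already contains {1, 2, 4}.
The only value from 1–4 not eliminated is 3, so row 1, column 2 = 3.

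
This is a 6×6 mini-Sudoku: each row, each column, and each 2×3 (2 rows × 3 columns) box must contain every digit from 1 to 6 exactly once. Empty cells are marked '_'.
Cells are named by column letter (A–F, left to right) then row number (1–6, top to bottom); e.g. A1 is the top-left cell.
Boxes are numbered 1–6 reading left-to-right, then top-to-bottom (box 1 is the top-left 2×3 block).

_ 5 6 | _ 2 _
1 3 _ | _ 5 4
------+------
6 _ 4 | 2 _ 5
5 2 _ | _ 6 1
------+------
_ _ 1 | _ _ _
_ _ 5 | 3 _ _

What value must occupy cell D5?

Cell D5 itself could take any of {4, 5, 6} by direct elimination.
Consider where 5 can go in row 5.
A5 is out (column A already has a 5).
B5 is out (column B already has a 5).
E5 is out (column E already has a 5).
F5 is out (column F already has a 5).
So the only cell in row 5 that can hold 5 is D5.
Therefore D5 = 5.

5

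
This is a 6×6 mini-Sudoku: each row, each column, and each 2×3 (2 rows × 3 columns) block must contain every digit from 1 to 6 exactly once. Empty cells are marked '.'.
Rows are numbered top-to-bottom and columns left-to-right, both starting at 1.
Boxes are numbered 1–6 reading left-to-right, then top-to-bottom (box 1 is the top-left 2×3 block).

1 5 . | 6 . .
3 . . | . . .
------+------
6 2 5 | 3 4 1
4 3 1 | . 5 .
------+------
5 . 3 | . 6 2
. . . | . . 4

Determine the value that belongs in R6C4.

Cell R6C4 itself could take any of {1, 5} by direct elimination.
Consider where 5 can go in row 6.
R6C1 is out (column 1 already has a 5).
R6C2 is out (column 2 already has a 5).
R6C3 is out (column 3 already has a 5).
R6C5 is out (column 5 already has a 5).
So the only cell in row 6 that can hold 5 is R6C4.
Therefore R6C4 = 5.

5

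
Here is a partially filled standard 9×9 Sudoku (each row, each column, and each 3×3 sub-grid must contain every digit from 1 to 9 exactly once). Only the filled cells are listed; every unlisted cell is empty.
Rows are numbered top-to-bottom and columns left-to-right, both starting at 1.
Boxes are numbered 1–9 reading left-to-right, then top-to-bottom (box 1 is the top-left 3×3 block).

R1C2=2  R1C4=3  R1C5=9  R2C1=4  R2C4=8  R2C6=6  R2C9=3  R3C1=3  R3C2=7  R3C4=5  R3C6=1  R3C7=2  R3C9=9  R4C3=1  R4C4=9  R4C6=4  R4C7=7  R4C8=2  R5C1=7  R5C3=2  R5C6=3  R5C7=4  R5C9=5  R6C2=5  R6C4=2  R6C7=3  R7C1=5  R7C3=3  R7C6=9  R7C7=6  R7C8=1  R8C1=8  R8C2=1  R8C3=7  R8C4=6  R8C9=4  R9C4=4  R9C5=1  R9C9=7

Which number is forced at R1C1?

1

Cell R1C1 itself could take any of {1, 6} by direct elimination.
Consider where 1 can go in column 1.
R4C1 is out (row 4 already has a 1).
R6C1 is out (box 4 already has a 1).
R9C1 is out (row 9 already has a 1).
So the only cell in column 1 that can hold 1 is R1C1.
Therefore R1C1 = 1.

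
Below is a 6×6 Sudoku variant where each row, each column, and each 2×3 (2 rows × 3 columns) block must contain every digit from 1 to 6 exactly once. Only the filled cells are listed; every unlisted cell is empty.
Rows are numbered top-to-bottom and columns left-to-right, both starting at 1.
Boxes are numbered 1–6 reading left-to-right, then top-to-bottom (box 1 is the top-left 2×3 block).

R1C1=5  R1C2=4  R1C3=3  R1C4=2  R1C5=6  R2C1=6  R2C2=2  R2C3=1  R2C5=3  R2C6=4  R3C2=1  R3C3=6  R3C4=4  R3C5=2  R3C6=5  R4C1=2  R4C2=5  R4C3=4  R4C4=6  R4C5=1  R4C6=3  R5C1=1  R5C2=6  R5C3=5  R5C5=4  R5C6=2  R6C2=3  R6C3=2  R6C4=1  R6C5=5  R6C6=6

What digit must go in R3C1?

Row 3 already contains {1, 2, 4, 5, 6}.
Column 1 already contains {1, 2, 5, 6}.
Its 2×3 block (box 3) already contains {1, 2, 4, 5, 6}.
The only value from 1–6 not eliminated is 3, so R3C1 = 3.

3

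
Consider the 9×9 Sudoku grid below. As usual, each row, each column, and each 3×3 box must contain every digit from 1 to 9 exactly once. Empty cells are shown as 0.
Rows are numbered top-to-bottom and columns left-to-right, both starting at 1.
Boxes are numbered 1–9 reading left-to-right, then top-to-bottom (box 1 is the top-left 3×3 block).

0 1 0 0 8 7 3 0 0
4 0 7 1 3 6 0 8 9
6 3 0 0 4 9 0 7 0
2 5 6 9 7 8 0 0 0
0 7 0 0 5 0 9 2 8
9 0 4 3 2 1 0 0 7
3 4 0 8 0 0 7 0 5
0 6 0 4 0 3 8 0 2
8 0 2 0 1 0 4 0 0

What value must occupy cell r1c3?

9

Cell r1c3 itself could take any of {5, 9} by direct elimination.
Consider where 9 can go in box 1.
r1c1 is out (column 1 already has a 9).
r2c2 is out (row 2 already has a 9).
r3c3 is out (row 3 already has a 9).
So the only cell in box 1 that can hold 9 is r1c3.
Therefore r1c3 = 9.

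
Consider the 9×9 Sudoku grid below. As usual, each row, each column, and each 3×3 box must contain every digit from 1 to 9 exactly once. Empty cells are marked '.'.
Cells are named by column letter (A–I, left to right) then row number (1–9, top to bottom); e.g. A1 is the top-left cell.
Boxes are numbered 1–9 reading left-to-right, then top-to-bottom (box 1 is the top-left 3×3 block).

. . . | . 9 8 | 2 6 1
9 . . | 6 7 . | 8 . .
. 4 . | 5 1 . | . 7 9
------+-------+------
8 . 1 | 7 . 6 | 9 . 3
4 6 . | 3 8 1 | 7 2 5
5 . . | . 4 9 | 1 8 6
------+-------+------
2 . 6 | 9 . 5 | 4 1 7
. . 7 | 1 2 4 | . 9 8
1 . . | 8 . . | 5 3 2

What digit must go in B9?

Row 9 already contains {1, 2, 3, 5, 8}.
Column B already contains {4, 6}.
Its 3×3 block (box 7) already contains {1, 2, 6, 7}.
The only value from 1–9 not eliminated is 9, so B9 = 9.

9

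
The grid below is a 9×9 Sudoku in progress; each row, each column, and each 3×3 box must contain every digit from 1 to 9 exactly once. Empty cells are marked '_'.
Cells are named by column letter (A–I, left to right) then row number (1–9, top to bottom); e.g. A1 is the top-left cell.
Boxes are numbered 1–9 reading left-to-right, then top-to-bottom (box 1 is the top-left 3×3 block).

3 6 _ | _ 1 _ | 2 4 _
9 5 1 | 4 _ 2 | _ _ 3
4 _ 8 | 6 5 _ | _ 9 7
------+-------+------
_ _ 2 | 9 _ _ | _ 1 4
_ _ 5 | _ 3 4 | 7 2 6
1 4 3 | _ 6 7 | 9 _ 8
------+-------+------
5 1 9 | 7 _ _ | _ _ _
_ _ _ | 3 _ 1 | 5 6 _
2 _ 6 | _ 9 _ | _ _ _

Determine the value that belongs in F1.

Cell F1 itself could take any of {8, 9} by direct elimination.
Consider where 9 can go in column F.
F3 is out (row 3 already has a 9).
F4 is out (row 4 already has a 9).
F7 is out (row 7 already has a 9).
F9 is out (row 9 already has a 9).
So the only cell in column F that can hold 9 is F1.
Therefore F1 = 9.

9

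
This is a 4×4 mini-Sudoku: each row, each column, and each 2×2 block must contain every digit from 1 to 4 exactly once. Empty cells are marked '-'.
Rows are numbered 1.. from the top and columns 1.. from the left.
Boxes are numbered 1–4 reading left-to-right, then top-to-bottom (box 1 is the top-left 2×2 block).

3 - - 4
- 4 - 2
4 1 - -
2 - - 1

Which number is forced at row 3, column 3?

2

Cell row 3, column 3 itself could take any of {2, 3} by direct elimination.
Consider where 2 can go in column 3.
row 1, column 3 is out (box 2 already has a 2).
row 2, column 3 is out (row 2 already has a 2).
row 4, column 3 is out (row 4 already has a 2).
So the only cell in column 3 that can hold 2 is row 3, column 3.
Therefore row 3, column 3 = 2.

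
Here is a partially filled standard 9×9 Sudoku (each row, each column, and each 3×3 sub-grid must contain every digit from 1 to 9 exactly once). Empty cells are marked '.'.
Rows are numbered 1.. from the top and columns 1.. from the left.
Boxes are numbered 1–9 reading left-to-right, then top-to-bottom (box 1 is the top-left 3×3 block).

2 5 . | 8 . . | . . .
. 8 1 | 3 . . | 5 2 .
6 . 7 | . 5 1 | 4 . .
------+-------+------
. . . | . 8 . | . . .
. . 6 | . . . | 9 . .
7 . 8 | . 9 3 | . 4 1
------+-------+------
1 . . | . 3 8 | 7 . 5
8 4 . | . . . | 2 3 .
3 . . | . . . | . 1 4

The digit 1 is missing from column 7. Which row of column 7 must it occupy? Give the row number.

1

Consider where 1 can go in column 7.
row 4, column 7 is out (box 6 already has a 1).
row 6, column 7 is out (row 6 already has a 1).
row 9, column 7 is out (row 9 already has a 1).
So the only cell in column 7 that can hold 1 is row 1, column 7.
That is row 1.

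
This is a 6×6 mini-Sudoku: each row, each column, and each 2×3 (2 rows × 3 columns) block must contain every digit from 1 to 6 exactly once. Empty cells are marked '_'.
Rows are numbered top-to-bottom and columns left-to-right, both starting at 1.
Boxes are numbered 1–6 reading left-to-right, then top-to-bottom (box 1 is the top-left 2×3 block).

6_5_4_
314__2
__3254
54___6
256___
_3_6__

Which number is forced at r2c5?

Row 2 already contains {1, 2, 3, 4}.
Column 5 already contains {4, 5}.
Its 2×3 block (box 2) already contains {2, 4}.
The only value from 1–6 not eliminated is 6, so r2c5 = 6.

6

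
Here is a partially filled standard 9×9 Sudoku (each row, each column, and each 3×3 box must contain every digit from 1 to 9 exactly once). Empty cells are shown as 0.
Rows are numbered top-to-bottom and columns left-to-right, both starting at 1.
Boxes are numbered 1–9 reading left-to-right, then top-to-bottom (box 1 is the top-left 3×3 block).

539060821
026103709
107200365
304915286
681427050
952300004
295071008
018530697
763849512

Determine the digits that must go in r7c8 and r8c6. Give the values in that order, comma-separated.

3,2

For r7c8:
  Consider where 3 can go in row 7.
  r7c4 is out (column 4 already has a 3).
  r7c7 is out (column 7 already has a 3).
  So the only cell in row 7 that can hold 3 is r7c8.
  So r7c8 = 3.
For r8c6:
  Row 8 already contains {1, 3, 5, 6, 7, 8, 9}.
  Column 6 already contains {1, 3, 5, 7, 9}.
  Its 3×3 block (box 8) already contains {1, 3, 4, 5, 7, 8, 9}.
  The only value from 1–9 not eliminated is 2, so r8c6 = 2.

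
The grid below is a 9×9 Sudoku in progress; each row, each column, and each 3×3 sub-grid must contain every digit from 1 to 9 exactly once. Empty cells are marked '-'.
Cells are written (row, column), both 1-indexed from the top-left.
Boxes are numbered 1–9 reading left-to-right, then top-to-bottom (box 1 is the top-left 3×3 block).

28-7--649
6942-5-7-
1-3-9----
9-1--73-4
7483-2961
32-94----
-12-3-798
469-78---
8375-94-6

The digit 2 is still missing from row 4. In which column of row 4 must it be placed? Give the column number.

Consider where 2 can go in row 4.
(4,2) is out (column 2 already has a 2).
(4,4) is out (column 4 already has a 2).
(4,5) is out (box 5 already has a 2).
So the only cell in row 4 that can hold 2 is (4,8).
That is column 8.

8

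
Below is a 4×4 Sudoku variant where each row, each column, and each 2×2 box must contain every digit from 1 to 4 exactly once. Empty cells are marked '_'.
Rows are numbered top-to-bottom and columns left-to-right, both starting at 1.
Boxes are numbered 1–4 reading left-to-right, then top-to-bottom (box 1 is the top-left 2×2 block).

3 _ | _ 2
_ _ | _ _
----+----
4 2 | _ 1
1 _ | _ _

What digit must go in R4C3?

2

Cell R4C3 itself could take any of {2, 3, 4} by direct elimination.
Consider where 2 can go in row 4.
R4C2 is out (column 2 already has a 2).
R4C4 is out (column 4 already has a 2).
So the only cell in row 4 that can hold 2 is R4C3.
Therefore R4C3 = 2.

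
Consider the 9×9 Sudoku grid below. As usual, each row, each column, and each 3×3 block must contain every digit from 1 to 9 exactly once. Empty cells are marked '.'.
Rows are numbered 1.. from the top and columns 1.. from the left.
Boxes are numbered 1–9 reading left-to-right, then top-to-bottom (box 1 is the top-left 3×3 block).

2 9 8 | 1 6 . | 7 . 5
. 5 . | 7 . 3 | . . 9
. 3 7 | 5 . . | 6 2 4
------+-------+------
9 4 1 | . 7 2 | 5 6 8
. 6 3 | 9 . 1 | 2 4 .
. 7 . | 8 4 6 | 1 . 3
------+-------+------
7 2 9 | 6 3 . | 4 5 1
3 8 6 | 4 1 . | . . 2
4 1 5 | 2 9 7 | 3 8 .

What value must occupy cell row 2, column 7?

Row 2 already contains {3, 5, 7, 9}.
Column 7 already contains {1, 2, 3, 4, 5, 6, 7}.
Its 3×3 block (box 3) already contains {2, 4, 5, 6, 7, 9}.
The only value from 1–9 not eliminated is 8, so row 2, column 7 = 8.

8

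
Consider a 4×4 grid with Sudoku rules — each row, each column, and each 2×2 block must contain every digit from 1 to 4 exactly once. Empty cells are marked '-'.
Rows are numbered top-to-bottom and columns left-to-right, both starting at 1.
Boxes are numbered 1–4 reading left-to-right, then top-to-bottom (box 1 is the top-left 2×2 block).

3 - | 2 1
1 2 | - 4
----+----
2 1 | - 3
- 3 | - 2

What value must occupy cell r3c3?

4

Row 3 already contains {1, 2, 3}.
Column 3 already contains {2}.
Its 2×2 block (box 4) already contains {2, 3}.
The only value from 1–4 not eliminated is 4, so r3c3 = 4.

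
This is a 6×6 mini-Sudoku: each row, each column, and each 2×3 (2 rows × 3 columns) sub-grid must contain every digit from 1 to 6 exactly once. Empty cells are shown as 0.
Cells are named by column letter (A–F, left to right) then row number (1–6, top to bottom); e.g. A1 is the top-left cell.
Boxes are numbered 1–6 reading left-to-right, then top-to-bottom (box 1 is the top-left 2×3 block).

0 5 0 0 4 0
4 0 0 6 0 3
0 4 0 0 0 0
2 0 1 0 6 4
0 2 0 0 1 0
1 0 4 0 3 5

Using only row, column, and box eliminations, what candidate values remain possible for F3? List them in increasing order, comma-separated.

1,2

Row 3 already contains {4}.
Column F already contains {3, 4, 5}.
Its 2×3 block (box 4) already contains {4, 6}.
Removing those from 1–6 leaves {1, 2} as the candidates for F3.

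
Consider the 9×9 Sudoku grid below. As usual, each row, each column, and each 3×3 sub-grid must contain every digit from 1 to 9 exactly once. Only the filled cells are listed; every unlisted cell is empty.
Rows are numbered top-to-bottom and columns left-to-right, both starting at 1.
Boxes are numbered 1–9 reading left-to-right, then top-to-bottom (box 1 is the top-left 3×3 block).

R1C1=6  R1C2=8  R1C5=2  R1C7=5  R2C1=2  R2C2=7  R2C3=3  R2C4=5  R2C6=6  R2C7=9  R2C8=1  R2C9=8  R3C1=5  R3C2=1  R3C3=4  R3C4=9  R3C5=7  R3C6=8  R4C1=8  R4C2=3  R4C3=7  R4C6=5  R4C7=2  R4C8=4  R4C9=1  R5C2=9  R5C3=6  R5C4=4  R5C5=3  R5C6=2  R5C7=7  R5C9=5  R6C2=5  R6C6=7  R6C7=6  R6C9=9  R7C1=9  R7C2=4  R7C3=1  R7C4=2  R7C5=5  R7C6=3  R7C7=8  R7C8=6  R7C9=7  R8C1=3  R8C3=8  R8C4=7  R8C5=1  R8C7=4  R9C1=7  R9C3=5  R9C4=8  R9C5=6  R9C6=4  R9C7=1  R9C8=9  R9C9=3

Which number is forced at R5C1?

Row 5 already contains {2, 3, 4, 5, 6, 7, 9}.
Column 1 already contains {2, 3, 5, 6, 7, 8, 9}.
Its 3×3 block (box 4) already contains {3, 5, 6, 7, 8, 9}.
The only value from 1–9 not eliminated is 1, so R5C1 = 1.

1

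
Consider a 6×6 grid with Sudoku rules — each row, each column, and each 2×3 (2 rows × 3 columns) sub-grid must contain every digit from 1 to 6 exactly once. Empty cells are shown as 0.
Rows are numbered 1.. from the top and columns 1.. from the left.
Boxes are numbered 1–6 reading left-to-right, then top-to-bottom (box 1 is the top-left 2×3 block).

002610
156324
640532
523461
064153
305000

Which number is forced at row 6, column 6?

Row 6 already contains {3, 5}.
Column 6 already contains {1, 2, 3, 4}.
Its 2×3 block (box 6) already contains {1, 3, 5}.
The only value from 1–6 not eliminated is 6, so row 6, column 6 = 6.

6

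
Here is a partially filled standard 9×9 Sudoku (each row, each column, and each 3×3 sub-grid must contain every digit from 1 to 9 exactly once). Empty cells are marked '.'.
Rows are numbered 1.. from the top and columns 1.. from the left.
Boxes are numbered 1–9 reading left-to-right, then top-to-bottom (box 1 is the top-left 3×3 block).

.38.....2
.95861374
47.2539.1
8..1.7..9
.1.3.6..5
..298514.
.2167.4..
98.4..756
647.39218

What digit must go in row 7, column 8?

Cell row 7, column 8 itself could take any of {3, 9} by direct elimination.
Consider where 9 can go in column 8.
row 1, column 8 is out (box 3 already has a 9).
row 3, column 8 is out (row 3 already has a 9).
row 4, column 8 is out (row 4 already has a 9).
row 5, column 8 is out (box 6 already has a 9).
So the only cell in column 8 that can hold 9 is row 7, column 8.
Therefore row 7, column 8 = 9.

9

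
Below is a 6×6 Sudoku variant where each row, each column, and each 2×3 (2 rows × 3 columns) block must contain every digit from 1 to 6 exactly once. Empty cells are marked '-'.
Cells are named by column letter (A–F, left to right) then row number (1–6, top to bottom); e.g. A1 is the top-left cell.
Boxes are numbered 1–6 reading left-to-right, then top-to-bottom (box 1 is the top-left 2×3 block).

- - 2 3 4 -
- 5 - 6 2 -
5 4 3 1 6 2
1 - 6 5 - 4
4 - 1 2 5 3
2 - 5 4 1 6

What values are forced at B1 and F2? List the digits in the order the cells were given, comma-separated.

1,1

For B1:
  Consider where 1 can go in column B.
  B4 is out (row 4 already has a 1).
  B5 is out (row 5 already has a 1).
  B6 is out (row 6 already has a 1).
  So the only cell in column B that can hold 1 is B1.
  So B1 = 1.
For F2:
  Row 2 already contains {2, 5, 6}.
  Column F already contains {2, 3, 4, 6}.
  Its 2×3 block (box 2) already contains {2, 3, 4, 6}.
  The only value from 1–6 not eliminated is 1, so F2 = 1.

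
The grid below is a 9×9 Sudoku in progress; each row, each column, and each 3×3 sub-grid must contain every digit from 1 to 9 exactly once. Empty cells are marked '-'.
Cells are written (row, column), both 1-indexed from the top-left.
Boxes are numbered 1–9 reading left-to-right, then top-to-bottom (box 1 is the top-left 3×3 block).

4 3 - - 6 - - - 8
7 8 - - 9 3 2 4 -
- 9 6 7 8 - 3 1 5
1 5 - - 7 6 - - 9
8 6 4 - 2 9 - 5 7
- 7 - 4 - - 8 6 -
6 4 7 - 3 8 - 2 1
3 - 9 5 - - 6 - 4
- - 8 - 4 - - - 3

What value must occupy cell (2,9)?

6

Row 2 already contains {2, 3, 4, 7, 8, 9}.
Column 9 already contains {1, 3, 4, 5, 7, 8, 9}.
Its 3×3 block (box 3) already contains {1, 2, 3, 4, 5, 8}.
The only value from 1–9 not eliminated is 6, so (2,9) = 6.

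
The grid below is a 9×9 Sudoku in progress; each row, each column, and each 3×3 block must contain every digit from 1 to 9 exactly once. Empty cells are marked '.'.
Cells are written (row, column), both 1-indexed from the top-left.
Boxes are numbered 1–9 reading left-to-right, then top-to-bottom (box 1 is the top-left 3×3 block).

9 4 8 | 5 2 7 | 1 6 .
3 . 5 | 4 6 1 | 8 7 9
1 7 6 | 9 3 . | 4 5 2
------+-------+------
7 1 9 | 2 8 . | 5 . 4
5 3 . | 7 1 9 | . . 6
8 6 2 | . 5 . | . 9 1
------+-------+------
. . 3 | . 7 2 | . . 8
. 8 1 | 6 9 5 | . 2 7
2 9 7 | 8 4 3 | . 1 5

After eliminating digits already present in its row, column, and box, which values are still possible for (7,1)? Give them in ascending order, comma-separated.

4,6

Row 7 already contains {2, 3, 7, 8}.
Column 1 already contains {1, 2, 3, 5, 7, 8, 9}.
Its 3×3 block (box 7) already contains {1, 2, 3, 7, 8, 9}.
Removing those from 1–9 leaves {4, 6} as the candidates for (7,1).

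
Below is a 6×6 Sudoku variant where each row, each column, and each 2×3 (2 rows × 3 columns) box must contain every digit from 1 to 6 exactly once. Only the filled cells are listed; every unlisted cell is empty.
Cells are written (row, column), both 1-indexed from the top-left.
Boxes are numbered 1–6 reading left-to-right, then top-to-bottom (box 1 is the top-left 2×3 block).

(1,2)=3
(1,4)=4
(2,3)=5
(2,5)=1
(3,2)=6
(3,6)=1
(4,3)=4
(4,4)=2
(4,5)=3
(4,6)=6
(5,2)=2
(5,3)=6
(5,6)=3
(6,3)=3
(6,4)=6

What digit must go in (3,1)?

Cell (3,1) itself could take any of {2, 3, 5} by direct elimination.
Consider where 3 can go in box 3.
(3,3) is out (column 3 already has a 3).
(4,1) is out (row 4 already has a 3).
(4,2) is out (row 4 already has a 3).
So the only cell in box 3 that can hold 3 is (3,1).
Therefore (3,1) = 3.

3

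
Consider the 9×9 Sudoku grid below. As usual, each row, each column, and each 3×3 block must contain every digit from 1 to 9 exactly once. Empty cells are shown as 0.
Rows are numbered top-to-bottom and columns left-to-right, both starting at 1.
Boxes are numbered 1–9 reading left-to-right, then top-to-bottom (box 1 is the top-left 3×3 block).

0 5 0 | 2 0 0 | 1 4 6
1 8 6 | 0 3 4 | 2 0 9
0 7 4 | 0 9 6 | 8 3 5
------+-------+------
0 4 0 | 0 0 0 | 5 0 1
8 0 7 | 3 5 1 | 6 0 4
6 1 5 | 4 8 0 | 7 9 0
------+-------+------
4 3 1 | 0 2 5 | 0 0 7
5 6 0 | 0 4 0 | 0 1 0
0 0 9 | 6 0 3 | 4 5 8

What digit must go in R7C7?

Row 7 already contains {1, 2, 3, 4, 5, 7}.
Column 7 already contains {1, 2, 4, 5, 6, 7, 8}.
Its 3×3 block (box 9) already contains {1, 4, 5, 7, 8}.
The only value from 1–9 not eliminated is 9, so R7C7 = 9.

9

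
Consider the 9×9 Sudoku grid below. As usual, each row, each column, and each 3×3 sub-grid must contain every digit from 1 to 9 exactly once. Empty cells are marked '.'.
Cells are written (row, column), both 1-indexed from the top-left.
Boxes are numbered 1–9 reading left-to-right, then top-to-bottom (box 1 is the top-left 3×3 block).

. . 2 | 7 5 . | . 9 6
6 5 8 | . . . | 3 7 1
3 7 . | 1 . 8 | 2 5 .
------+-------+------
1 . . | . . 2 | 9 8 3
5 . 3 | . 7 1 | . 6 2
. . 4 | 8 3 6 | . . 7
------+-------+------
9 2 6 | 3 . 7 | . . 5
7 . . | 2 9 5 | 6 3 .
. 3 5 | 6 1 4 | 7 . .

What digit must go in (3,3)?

Row 3 already contains {1, 2, 3, 5, 7, 8}.
Column 3 already contains {2, 3, 4, 5, 6, 8}.
Its 3×3 block (box 1) already contains {2, 3, 5, 6, 7, 8}.
The only value from 1–9 not eliminated is 9, so (3,3) = 9.

9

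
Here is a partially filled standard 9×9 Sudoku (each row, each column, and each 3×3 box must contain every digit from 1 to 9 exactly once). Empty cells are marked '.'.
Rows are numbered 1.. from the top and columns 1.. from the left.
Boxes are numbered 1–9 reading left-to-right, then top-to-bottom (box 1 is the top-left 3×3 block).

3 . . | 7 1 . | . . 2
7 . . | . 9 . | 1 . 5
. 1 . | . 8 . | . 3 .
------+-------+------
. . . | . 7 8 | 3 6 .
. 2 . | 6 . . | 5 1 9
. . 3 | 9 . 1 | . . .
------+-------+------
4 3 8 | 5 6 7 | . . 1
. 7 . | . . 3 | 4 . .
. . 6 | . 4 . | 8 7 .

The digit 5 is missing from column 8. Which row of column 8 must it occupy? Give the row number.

Consider where 5 can go in column 8.
row 1, column 8 is out (box 3 already has a 5).
row 2, column 8 is out (row 2 already has a 5).
row 6, column 8 is out (box 6 already has a 5).
row 7, column 8 is out (row 7 already has a 5).
So the only cell in column 8 that can hold 5 is row 8, column 8.
That is row 8.

8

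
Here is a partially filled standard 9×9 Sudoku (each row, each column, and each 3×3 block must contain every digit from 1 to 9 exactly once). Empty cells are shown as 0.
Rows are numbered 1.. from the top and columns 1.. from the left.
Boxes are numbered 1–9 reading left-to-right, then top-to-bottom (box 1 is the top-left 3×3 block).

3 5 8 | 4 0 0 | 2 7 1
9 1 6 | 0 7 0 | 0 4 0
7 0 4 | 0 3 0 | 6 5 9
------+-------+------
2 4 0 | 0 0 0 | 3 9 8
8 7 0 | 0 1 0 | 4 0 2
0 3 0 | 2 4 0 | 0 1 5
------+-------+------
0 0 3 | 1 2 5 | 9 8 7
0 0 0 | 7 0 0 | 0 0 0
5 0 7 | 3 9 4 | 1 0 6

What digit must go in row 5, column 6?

Cell row 5, column 6 itself could take any of {3, 6, 9} by direct elimination.
Consider where 3 can go in row 5.
row 5, column 3 is out (column 3 already has a 3).
row 5, column 4 is out (column 4 already has a 3).
row 5, column 8 is out (box 6 already has a 3).
So the only cell in row 5 that can hold 3 is row 5, column 6.
Therefore row 5, column 6 = 3.

3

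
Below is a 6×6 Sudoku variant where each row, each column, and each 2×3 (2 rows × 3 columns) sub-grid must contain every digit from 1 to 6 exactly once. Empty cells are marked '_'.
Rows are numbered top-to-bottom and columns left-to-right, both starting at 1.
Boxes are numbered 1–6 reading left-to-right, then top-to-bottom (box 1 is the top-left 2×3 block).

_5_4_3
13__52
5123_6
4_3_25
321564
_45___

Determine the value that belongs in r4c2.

Row 4 already contains {2, 3, 4, 5}.
Column 2 already contains {1, 2, 3, 4, 5}.
Its 2×3 block (box 3) already contains {1, 2, 3, 4, 5}.
The only value from 1–6 not eliminated is 6, so r4c2 = 6.

6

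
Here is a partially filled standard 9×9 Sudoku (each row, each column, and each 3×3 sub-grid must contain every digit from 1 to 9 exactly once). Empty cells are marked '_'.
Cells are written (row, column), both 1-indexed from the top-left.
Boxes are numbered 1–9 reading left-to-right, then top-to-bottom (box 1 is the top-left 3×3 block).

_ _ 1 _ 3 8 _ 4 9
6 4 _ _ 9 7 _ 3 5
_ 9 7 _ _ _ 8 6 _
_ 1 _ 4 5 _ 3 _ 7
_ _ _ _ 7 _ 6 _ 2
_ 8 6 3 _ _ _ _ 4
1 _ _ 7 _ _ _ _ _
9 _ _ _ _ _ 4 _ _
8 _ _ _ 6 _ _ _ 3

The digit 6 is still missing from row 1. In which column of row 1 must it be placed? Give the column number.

Consider where 6 can go in row 1.
(1,1) is out (column 1 already has a 6).
(1,2) is out (box 1 already has a 6).
(1,7) is out (column 7 already has a 6).
So the only cell in row 1 that can hold 6 is (1,4).
That is column 4.

4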